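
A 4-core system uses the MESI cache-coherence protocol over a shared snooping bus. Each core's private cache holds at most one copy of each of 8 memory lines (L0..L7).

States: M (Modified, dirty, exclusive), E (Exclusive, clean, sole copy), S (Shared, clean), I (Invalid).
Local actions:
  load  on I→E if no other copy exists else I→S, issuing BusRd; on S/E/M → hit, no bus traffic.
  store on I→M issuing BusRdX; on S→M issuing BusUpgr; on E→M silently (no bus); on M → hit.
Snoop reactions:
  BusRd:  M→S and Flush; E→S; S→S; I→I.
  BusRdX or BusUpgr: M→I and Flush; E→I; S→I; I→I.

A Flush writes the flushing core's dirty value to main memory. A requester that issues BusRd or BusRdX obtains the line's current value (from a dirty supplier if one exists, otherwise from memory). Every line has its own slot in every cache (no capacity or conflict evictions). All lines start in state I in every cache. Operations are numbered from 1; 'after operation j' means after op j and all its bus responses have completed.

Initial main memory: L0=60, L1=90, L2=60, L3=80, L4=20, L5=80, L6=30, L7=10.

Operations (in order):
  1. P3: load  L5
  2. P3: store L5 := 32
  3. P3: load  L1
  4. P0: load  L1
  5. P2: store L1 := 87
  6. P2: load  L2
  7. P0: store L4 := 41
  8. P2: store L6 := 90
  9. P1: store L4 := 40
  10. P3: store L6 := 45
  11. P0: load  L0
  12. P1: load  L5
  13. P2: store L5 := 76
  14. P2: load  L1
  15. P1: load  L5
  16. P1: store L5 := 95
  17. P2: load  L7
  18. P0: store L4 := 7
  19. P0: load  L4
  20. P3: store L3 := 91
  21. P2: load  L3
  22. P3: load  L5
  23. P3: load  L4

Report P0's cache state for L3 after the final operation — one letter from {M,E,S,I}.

[1] P3: load  L5 | P0:I, P1:I, P2:I, P3:E(80) | bus: BusRd
[2] P3: store L5 := 32 | P0:I, P1:I, P2:I, P3:M(32) | bus: none
[3] P3: load  L1 | P0:I, P1:I, P2:I, P3:E(90) | bus: BusRd
[4] P0: load  L1 | P0:S(90), P1:I, P2:I, P3:S(90) | bus: BusRd
[5] P2: store L1 := 87 | P0:I, P1:I, P2:M(87), P3:I | bus: BusRdX
[6] P2: load  L2 | P0:I, P1:I, P2:E(60), P3:I | bus: BusRd
[7] P0: store L4 := 41 | P0:M(41), P1:I, P2:I, P3:I | bus: BusRdX
[8] P2: store L6 := 90 | P0:I, P1:I, P2:M(90), P3:I | bus: BusRdX
[9] P1: store L4 := 40 | P0:I, P1:M(40), P2:I, P3:I | bus: BusRdX,Flush
[10] P3: store L6 := 45 | P0:I, P1:I, P2:I, P3:M(45) | bus: BusRdX,Flush
[11] P0: load  L0 | P0:E(60), P1:I, P2:I, P3:I | bus: BusRd
[12] P1: load  L5 | P0:I, P1:S(32), P2:I, P3:S(32) | bus: BusRd,Flush
[13] P2: store L5 := 76 | P0:I, P1:I, P2:M(76), P3:I | bus: BusRdX
[14] P2: load  L1 | P0:I, P1:I, P2:M(87), P3:I | bus: none
[15] P1: load  L5 | P0:I, P1:S(76), P2:S(76), P3:I | bus: BusRd,Flush
[16] P1: store L5 := 95 | P0:I, P1:M(95), P2:I, P3:I | bus: BusUpgr
[17] P2: load  L7 | P0:I, P1:I, P2:E(10), P3:I | bus: BusRd
[18] P0: store L4 := 7 | P0:M(7), P1:I, P2:I, P3:I | bus: BusRdX,Flush
[19] P0: load  L4 | P0:M(7), P1:I, P2:I, P3:I | bus: none
[20] P3: store L3 := 91 | P0:I, P1:I, P2:I, P3:M(91) | bus: BusRdX
[21] P2: load  L3 | P0:I, P1:I, P2:S(91), P3:S(91) | bus: BusRd,Flush
[22] P3: load  L5 | P0:I, P1:S(95), P2:I, P3:S(95) | bus: BusRd,Flush
[23] P3: load  L4 | P0:S(7), P1:I, P2:I, P3:S(7) | bus: BusRd,Flush

state = I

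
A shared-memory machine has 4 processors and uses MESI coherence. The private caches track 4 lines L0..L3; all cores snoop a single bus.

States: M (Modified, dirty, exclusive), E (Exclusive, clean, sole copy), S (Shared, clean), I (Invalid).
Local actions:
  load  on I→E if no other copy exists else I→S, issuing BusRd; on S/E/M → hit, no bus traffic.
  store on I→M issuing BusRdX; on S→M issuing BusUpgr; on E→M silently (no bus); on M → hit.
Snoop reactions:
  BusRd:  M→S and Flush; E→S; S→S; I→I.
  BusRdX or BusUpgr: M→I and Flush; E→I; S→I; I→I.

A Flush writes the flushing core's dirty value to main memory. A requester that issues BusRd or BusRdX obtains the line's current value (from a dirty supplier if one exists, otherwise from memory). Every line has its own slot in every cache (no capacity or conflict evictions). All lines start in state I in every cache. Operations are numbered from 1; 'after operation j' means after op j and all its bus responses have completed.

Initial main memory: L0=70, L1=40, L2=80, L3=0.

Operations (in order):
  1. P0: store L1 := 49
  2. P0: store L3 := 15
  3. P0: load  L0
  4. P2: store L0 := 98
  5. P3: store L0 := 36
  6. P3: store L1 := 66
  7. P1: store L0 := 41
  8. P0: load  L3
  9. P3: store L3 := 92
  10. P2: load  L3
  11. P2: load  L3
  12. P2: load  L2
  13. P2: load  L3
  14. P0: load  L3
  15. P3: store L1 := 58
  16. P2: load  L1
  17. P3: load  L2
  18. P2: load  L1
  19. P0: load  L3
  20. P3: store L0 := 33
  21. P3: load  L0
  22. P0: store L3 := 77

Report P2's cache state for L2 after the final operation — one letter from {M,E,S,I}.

1. P0: store L1 := 49  bus=[BusRdX]  L1: P0=M P1=I P2=I P3=I  mem[L1]=40
2. P0: store L3 := 15  bus=[BusRdX]  L3: P0=M P1=I P2=I P3=I  mem[L3]=0
3. P0: load  L0  bus=[BusRd]  L0: P0=E P1=I P2=I P3=I  mem[L0]=70
4. P2: store L0 := 98  bus=[BusRdX]  L0: P0=I P1=I P2=M P3=I  mem[L0]=70
5. P3: store L0 := 36  bus=[BusRdX,Flush]  L0: P0=I P1=I P2=I P3=M  mem[L0]=98
6. P3: store L1 := 66  bus=[BusRdX,Flush]  L1: P0=I P1=I P2=I P3=M  mem[L1]=49
7. P1: store L0 := 41  bus=[BusRdX,Flush]  L0: P0=I P1=M P2=I P3=I  mem[L0]=36
8. P0: load  L3  bus=[-]  L3: P0=M P1=I P2=I P3=I  mem[L3]=0
9. P3: store L3 := 92  bus=[BusRdX,Flush]  L3: P0=I P1=I P2=I P3=M  mem[L3]=15
10. P2: load  L3  bus=[BusRd,Flush]  L3: P0=I P1=I P2=S P3=S  mem[L3]=92
11. P2: load  L3  bus=[-]  L3: P0=I P1=I P2=S P3=S  mem[L3]=92
12. P2: load  L2  bus=[BusRd]  L2: P0=I P1=I P2=E P3=I  mem[L2]=80
13. P2: load  L3  bus=[-]  L3: P0=I P1=I P2=S P3=S  mem[L3]=92
14. P0: load  L3  bus=[BusRd]  L3: P0=S P1=I P2=S P3=S  mem[L3]=92
15. P3: store L1 := 58  bus=[-]  L1: P0=I P1=I P2=I P3=M  mem[L1]=49
16. P2: load  L1  bus=[BusRd,Flush]  L1: P0=I P1=I P2=S P3=S  mem[L1]=58
17. P3: load  L2  bus=[BusRd]  L2: P0=I P1=I P2=S P3=S  mem[L2]=80
18. P2: load  L1  bus=[-]  L1: P0=I P1=I P2=S P3=S  mem[L1]=58
19. P0: load  L3  bus=[-]  L3: P0=S P1=I P2=S P3=S  mem[L3]=92
20. P3: store L0 := 33  bus=[BusRdX,Flush]  L0: P0=I P1=I P2=I P3=M  mem[L0]=41
21. P3: load  L0  bus=[-]  L0: P0=I P1=I P2=I P3=M  mem[L0]=41
22. P0: store L3 := 77  bus=[BusUpgr]  L3: P0=M P1=I P2=I P3=I  mem[L3]=92

state = S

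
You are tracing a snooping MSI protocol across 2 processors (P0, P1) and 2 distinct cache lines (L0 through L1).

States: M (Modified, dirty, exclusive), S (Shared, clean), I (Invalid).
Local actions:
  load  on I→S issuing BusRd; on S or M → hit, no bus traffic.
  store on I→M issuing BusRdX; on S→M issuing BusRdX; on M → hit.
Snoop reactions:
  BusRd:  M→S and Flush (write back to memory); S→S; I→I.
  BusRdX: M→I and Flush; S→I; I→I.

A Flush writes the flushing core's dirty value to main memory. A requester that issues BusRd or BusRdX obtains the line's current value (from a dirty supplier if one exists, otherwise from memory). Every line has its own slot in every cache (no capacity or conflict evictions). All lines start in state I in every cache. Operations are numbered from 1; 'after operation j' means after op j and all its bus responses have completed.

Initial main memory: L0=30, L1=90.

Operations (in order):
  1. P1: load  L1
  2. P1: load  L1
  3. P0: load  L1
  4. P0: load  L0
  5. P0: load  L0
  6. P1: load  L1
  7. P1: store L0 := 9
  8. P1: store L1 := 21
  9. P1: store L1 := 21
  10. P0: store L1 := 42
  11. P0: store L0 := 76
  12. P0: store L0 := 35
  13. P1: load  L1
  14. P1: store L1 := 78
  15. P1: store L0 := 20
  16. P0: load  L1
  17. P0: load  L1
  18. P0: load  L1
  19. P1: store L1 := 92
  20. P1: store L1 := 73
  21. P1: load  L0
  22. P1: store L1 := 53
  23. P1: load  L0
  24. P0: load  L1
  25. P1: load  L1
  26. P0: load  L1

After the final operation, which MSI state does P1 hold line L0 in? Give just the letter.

step 1: P1: load  L1  ⟶  IS  (L1)  txn=BusRd  M[L1]=90
step 2: P1: load  L1  ⟶  IS  (L1)  txn=∅  M[L1]=90
step 3: P0: load  L1  ⟶  SS  (L1)  txn=BusRd  M[L1]=90
step 4: P0: load  L0  ⟶  SI  (L0)  txn=BusRd  M[L0]=30
step 5: P0: load  L0  ⟶  SI  (L0)  txn=∅  M[L0]=30
step 6: P1: load  L1  ⟶  SS  (L1)  txn=∅  M[L1]=90
step 7: P1: store L0 := 9  ⟶  IM  (L0)  txn=BusRdX  M[L0]=30
step 8: P1: store L1 := 21  ⟶  IM  (L1)  txn=BusRdX  M[L1]=90
step 9: P1: store L1 := 21  ⟶  IM  (L1)  txn=∅  M[L1]=90
step 10: P0: store L1 := 42  ⟶  MI  (L1)  txn=BusRdX+Flush  M[L1]=21
step 11: P0: store L0 := 76  ⟶  MI  (L0)  txn=BusRdX+Flush  M[L0]=9
step 12: P0: store L0 := 35  ⟶  MI  (L0)  txn=∅  M[L0]=9
step 13: P1: load  L1  ⟶  SS  (L1)  txn=BusRd+Flush  M[L1]=42
step 14: P1: store L1 := 78  ⟶  IM  (L1)  txn=BusRdX  M[L1]=42
step 15: P1: store L0 := 20  ⟶  IM  (L0)  txn=BusRdX+Flush  M[L0]=35
step 16: P0: load  L1  ⟶  SS  (L1)  txn=BusRd+Flush  M[L1]=78
step 17: P0: load  L1  ⟶  SS  (L1)  txn=∅  M[L1]=78
step 18: P0: load  L1  ⟶  SS  (L1)  txn=∅  M[L1]=78
step 19: P1: store L1 := 92  ⟶  IM  (L1)  txn=BusRdX  M[L1]=78
step 20: P1: store L1 := 73  ⟶  IM  (L1)  txn=∅  M[L1]=78
step 21: P1: load  L0  ⟶  IM  (L0)  txn=∅  M[L0]=35
step 22: P1: store L1 := 53  ⟶  IM  (L1)  txn=∅  M[L1]=78
step 23: P1: load  L0  ⟶  IM  (L0)  txn=∅  M[L0]=35
step 24: P0: load  L1  ⟶  SS  (L1)  txn=BusRd+Flush  M[L1]=53
step 25: P1: load  L1  ⟶  SS  (L1)  txn=∅  M[L1]=53
step 26: P0: load  L1  ⟶  SS  (L1)  txn=∅  M[L1]=53

state = M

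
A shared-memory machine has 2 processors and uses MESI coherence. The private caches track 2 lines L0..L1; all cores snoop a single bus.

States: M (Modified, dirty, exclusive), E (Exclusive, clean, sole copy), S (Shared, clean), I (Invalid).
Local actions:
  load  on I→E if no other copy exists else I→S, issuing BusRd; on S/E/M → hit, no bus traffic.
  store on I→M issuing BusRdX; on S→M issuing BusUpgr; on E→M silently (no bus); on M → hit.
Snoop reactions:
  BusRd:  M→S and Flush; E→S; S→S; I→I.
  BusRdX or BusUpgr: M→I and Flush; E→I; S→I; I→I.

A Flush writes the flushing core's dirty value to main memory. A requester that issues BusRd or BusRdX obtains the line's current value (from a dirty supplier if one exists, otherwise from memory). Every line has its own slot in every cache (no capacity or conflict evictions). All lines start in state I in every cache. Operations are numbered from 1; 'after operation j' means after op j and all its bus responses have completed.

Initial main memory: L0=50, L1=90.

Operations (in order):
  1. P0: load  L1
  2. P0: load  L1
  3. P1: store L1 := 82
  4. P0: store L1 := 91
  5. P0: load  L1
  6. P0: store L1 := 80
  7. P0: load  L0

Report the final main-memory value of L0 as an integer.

memory[L0] = 50

step 1: P0: load  L1  ⟶  EI  (L1)  txn=BusRd  M[L1]=90
step 2: P0: load  L1  ⟶  EI  (L1)  txn=∅  M[L1]=90
step 3: P1: store L1 := 82  ⟶  IM  (L1)  txn=BusRdX  M[L1]=90
step 4: P0: store L1 := 91  ⟶  MI  (L1)  txn=BusRdX+Flush  M[L1]=82
step 5: P0: load  L1  ⟶  MI  (L1)  txn=∅  M[L1]=82
step 6: P0: store L1 := 80  ⟶  MI  (L1)  txn=∅  M[L1]=82
step 7: P0: load  L0  ⟶  EI  (L0)  txn=BusRd  M[L0]=50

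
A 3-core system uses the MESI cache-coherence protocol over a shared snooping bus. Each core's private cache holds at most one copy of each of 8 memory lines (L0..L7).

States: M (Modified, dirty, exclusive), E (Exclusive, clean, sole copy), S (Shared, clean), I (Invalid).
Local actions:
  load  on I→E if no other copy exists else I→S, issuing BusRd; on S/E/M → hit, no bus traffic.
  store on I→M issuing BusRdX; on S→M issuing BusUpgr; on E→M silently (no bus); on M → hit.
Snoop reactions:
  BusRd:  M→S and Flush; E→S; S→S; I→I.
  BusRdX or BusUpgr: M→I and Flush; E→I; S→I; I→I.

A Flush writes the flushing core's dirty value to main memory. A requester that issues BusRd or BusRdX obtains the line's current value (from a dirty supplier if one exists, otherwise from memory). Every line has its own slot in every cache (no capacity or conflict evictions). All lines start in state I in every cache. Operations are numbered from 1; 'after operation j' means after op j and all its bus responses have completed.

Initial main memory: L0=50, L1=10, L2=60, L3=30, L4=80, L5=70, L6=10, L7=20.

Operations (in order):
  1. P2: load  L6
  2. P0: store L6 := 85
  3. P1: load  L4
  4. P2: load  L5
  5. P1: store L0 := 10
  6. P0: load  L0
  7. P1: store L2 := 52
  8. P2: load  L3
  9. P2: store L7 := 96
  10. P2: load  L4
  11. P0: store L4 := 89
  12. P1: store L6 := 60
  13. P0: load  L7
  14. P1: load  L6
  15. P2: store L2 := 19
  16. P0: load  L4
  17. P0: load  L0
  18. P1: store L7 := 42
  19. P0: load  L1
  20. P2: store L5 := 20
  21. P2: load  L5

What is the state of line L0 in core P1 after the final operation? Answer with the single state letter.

state = S

step 1: P2: load  L6  ⟶  IIE  (L6)  txn=BusRd  M[L6]=10
step 2: P0: store L6 := 85  ⟶  MII  (L6)  txn=BusRdX  M[L6]=10
step 3: P1: load  L4  ⟶  IEI  (L4)  txn=BusRd  M[L4]=80
step 4: P2: load  L5  ⟶  IIE  (L5)  txn=BusRd  M[L5]=70
step 5: P1: store L0 := 10  ⟶  IMI  (L0)  txn=BusRdX  M[L0]=50
step 6: P0: load  L0  ⟶  SSI  (L0)  txn=BusRd+Flush  M[L0]=10
step 7: P1: store L2 := 52  ⟶  IMI  (L2)  txn=BusRdX  M[L2]=60
step 8: P2: load  L3  ⟶  IIE  (L3)  txn=BusRd  M[L3]=30
step 9: P2: store L7 := 96  ⟶  IIM  (L7)  txn=BusRdX  M[L7]=20
step 10: P2: load  L4  ⟶  ISS  (L4)  txn=BusRd  M[L4]=80
step 11: P0: store L4 := 89  ⟶  MII  (L4)  txn=BusRdX  M[L4]=80
step 12: P1: store L6 := 60  ⟶  IMI  (L6)  txn=BusRdX+Flush  M[L6]=85
step 13: P0: load  L7  ⟶  SIS  (L7)  txn=BusRd+Flush  M[L7]=96
step 14: P1: load  L6  ⟶  IMI  (L6)  txn=∅  M[L6]=85
step 15: P2: store L2 := 19  ⟶  IIM  (L2)  txn=BusRdX+Flush  M[L2]=52
step 16: P0: load  L4  ⟶  MII  (L4)  txn=∅  M[L4]=80
step 17: P0: load  L0  ⟶  SSI  (L0)  txn=∅  M[L0]=10
step 18: P1: store L7 := 42  ⟶  IMI  (L7)  txn=BusRdX  M[L7]=96
step 19: P0: load  L1  ⟶  EII  (L1)  txn=BusRd  M[L1]=10
step 20: P2: store L5 := 20  ⟶  IIM  (L5)  txn=∅  M[L5]=70
step 21: P2: load  L5  ⟶  IIM  (L5)  txn=∅  M[L5]=70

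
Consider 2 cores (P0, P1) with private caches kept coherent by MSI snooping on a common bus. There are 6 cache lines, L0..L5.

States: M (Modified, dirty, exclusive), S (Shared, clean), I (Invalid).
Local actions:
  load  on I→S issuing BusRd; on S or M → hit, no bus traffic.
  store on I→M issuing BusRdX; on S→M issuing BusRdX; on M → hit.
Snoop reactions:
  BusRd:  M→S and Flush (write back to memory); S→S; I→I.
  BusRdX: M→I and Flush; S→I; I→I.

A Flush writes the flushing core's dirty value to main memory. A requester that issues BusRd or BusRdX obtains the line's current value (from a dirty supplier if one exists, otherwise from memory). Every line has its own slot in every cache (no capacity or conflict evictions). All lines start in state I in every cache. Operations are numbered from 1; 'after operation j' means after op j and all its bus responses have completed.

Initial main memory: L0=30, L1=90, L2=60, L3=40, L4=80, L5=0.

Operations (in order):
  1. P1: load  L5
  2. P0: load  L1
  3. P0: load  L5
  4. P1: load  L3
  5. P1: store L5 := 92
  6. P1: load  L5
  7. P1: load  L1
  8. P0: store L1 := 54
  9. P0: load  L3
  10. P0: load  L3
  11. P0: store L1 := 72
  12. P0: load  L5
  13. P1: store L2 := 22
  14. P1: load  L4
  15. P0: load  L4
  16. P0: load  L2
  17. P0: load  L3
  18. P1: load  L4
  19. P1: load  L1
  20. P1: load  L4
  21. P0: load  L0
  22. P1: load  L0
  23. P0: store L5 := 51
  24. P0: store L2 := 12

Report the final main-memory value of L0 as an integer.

memory[L0] = 30

1. P1: load  L5  bus=[BusRd]  L5: P0=I P1=S  mem[L5]=0
2. P0: load  L1  bus=[BusRd]  L1: P0=S P1=I  mem[L1]=90
3. P0: load  L5  bus=[BusRd]  L5: P0=S P1=S  mem[L5]=0
4. P1: load  L3  bus=[BusRd]  L3: P0=I P1=S  mem[L3]=40
5. P1: store L5 := 92  bus=[BusRdX]  L5: P0=I P1=M  mem[L5]=0
6. P1: load  L5  bus=[-]  L5: P0=I P1=M  mem[L5]=0
7. P1: load  L1  bus=[BusRd]  L1: P0=S P1=S  mem[L1]=90
8. P0: store L1 := 54  bus=[BusRdX]  L1: P0=M P1=I  mem[L1]=90
9. P0: load  L3  bus=[BusRd]  L3: P0=S P1=S  mem[L3]=40
10. P0: load  L3  bus=[-]  L3: P0=S P1=S  mem[L3]=40
11. P0: store L1 := 72  bus=[-]  L1: P0=M P1=I  mem[L1]=90
12. P0: load  L5  bus=[BusRd,Flush]  L5: P0=S P1=S  mem[L5]=92
13. P1: store L2 := 22  bus=[BusRdX]  L2: P0=I P1=M  mem[L2]=60
14. P1: load  L4  bus=[BusRd]  L4: P0=I P1=S  mem[L4]=80
15. P0: load  L4  bus=[BusRd]  L4: P0=S P1=S  mem[L4]=80
16. P0: load  L2  bus=[BusRd,Flush]  L2: P0=S P1=S  mem[L2]=22
17. P0: load  L3  bus=[-]  L3: P0=S P1=S  mem[L3]=40
18. P1: load  L4  bus=[-]  L4: P0=S P1=S  mem[L4]=80
19. P1: load  L1  bus=[BusRd,Flush]  L1: P0=S P1=S  mem[L1]=72
20. P1: load  L4  bus=[-]  L4: P0=S P1=S  mem[L4]=80
21. P0: load  L0  bus=[BusRd]  L0: P0=S P1=I  mem[L0]=30
22. P1: load  L0  bus=[BusRd]  L0: P0=S P1=S  mem[L0]=30
23. P0: store L5 := 51  bus=[BusRdX]  L5: P0=M P1=I  mem[L5]=92
24. P0: store L2 := 12  bus=[BusRdX]  L2: P0=M P1=I  mem[L2]=22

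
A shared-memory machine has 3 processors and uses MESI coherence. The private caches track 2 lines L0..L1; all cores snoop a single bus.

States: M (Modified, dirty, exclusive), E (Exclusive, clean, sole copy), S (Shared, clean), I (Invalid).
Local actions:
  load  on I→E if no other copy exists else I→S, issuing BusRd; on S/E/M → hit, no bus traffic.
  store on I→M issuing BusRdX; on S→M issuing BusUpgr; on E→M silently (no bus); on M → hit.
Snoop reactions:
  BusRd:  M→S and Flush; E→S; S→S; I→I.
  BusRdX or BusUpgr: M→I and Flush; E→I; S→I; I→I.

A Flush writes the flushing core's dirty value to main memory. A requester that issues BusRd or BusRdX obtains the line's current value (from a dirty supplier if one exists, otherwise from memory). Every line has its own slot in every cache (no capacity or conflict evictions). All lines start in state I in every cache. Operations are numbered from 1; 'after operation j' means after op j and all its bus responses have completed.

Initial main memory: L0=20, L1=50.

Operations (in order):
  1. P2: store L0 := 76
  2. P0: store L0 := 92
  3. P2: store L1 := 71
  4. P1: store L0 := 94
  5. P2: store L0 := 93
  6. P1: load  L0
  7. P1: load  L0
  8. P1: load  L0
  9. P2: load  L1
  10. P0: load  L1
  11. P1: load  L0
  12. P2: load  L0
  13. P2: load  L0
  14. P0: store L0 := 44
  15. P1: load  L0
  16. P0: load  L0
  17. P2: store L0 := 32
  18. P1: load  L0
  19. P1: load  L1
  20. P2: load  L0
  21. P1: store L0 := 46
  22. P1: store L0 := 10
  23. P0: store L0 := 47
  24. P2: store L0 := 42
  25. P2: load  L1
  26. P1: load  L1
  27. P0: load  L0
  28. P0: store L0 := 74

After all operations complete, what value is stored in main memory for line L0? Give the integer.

memory[L0] = 42

1. P2: store L0 := 76  bus=[BusRdX]  L0: P0=I P1=I P2=M  mem[L0]=20
2. P0: store L0 := 92  bus=[BusRdX,Flush]  L0: P0=M P1=I P2=I  mem[L0]=76
3. P2: store L1 := 71  bus=[BusRdX]  L1: P0=I P1=I P2=M  mem[L1]=50
4. P1: store L0 := 94  bus=[BusRdX,Flush]  L0: P0=I P1=M P2=I  mem[L0]=92
5. P2: store L0 := 93  bus=[BusRdX,Flush]  L0: P0=I P1=I P2=M  mem[L0]=94
6. P1: load  L0  bus=[BusRd,Flush]  L0: P0=I P1=S P2=S  mem[L0]=93
7. P1: load  L0  bus=[-]  L0: P0=I P1=S P2=S  mem[L0]=93
8. P1: load  L0  bus=[-]  L0: P0=I P1=S P2=S  mem[L0]=93
9. P2: load  L1  bus=[-]  L1: P0=I P1=I P2=M  mem[L1]=50
10. P0: load  L1  bus=[BusRd,Flush]  L1: P0=S P1=I P2=S  mem[L1]=71
11. P1: load  L0  bus=[-]  L0: P0=I P1=S P2=S  mem[L0]=93
12. P2: load  L0  bus=[-]  L0: P0=I P1=S P2=S  mem[L0]=93
13. P2: load  L0  bus=[-]  L0: P0=I P1=S P2=S  mem[L0]=93
14. P0: store L0 := 44  bus=[BusRdX]  L0: P0=M P1=I P2=I  mem[L0]=93
15. P1: load  L0  bus=[BusRd,Flush]  L0: P0=S P1=S P2=I  mem[L0]=44
16. P0: load  L0  bus=[-]  L0: P0=S P1=S P2=I  mem[L0]=44
17. P2: store L0 := 32  bus=[BusRdX]  L0: P0=I P1=I P2=M  mem[L0]=44
18. P1: load  L0  bus=[BusRd,Flush]  L0: P0=I P1=S P2=S  mem[L0]=32
19. P1: load  L1  bus=[BusRd]  L1: P0=S P1=S P2=S  mem[L1]=71
20. P2: load  L0  bus=[-]  L0: P0=I P1=S P2=S  mem[L0]=32
21. P1: store L0 := 46  bus=[BusUpgr]  L0: P0=I P1=M P2=I  mem[L0]=32
22. P1: store L0 := 10  bus=[-]  L0: P0=I P1=M P2=I  mem[L0]=32
23. P0: store L0 := 47  bus=[BusRdX,Flush]  L0: P0=M P1=I P2=I  mem[L0]=10
24. P2: store L0 := 42  bus=[BusRdX,Flush]  L0: P0=I P1=I P2=M  mem[L0]=47
25. P2: load  L1  bus=[-]  L1: P0=S P1=S P2=S  mem[L1]=71
26. P1: load  L1  bus=[-]  L1: P0=S P1=S P2=S  mem[L1]=71
27. P0: load  L0  bus=[BusRd,Flush]  L0: P0=S P1=I P2=S  mem[L0]=42
28. P0: store L0 := 74  bus=[BusUpgr]  L0: P0=M P1=I P2=I  mem[L0]=42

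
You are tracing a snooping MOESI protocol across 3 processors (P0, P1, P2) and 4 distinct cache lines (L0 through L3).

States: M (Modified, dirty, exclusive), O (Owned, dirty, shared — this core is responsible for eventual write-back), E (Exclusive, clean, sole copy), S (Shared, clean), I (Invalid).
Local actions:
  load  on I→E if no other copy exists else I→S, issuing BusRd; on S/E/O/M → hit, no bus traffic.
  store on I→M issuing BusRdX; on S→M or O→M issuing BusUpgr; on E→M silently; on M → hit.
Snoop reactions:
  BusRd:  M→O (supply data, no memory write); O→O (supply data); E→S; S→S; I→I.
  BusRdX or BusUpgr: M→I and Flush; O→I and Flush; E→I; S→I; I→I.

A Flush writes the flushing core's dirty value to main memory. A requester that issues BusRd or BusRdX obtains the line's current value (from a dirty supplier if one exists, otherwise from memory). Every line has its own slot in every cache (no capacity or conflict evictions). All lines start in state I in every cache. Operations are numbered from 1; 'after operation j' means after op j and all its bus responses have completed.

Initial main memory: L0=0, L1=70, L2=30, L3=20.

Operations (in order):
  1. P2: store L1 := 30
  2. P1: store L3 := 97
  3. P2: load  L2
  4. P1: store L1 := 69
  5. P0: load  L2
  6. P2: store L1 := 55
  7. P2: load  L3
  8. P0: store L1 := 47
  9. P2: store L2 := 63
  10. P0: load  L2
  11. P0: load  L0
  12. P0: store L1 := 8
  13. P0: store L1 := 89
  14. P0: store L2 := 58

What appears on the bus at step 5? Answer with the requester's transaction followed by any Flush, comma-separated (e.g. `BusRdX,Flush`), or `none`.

[1] P2: store L1 := 30 | P0:I, P1:I, P2:M(30) | bus: BusRdX
[2] P1: store L3 := 97 | P0:I, P1:M(97), P2:I | bus: BusRdX
[3] P2: load  L2 | P0:I, P1:I, P2:E(30) | bus: BusRd
[4] P1: store L1 := 69 | P0:I, P1:M(69), P2:I | bus: BusRdX,Flush
[5] P0: load  L2 | P0:S(30), P1:I, P2:S(30) | bus: BusRd
[6] P2: store L1 := 55 | P0:I, P1:I, P2:M(55) | bus: BusRdX,Flush
[7] P2: load  L3 | P0:I, P1:O(97), P2:S(97) | bus: BusRd
[8] P0: store L1 := 47 | P0:M(47), P1:I, P2:I | bus: BusRdX,Flush
[9] P2: store L2 := 63 | P0:I, P1:I, P2:M(63) | bus: BusUpgr
[10] P0: load  L2 | P0:S(63), P1:I, P2:O(63) | bus: BusRd
[11] P0: load  L0 | P0:E(0), P1:I, P2:I | bus: BusRd
[12] P0: store L1 := 8 | P0:M(8), P1:I, P2:I | bus: none
[13] P0: store L1 := 89 | P0:M(89), P1:I, P2:I | bus: none
[14] P0: store L2 := 58 | P0:M(58), P1:I, P2:I | bus: BusUpgr,Flush

bus = BusRd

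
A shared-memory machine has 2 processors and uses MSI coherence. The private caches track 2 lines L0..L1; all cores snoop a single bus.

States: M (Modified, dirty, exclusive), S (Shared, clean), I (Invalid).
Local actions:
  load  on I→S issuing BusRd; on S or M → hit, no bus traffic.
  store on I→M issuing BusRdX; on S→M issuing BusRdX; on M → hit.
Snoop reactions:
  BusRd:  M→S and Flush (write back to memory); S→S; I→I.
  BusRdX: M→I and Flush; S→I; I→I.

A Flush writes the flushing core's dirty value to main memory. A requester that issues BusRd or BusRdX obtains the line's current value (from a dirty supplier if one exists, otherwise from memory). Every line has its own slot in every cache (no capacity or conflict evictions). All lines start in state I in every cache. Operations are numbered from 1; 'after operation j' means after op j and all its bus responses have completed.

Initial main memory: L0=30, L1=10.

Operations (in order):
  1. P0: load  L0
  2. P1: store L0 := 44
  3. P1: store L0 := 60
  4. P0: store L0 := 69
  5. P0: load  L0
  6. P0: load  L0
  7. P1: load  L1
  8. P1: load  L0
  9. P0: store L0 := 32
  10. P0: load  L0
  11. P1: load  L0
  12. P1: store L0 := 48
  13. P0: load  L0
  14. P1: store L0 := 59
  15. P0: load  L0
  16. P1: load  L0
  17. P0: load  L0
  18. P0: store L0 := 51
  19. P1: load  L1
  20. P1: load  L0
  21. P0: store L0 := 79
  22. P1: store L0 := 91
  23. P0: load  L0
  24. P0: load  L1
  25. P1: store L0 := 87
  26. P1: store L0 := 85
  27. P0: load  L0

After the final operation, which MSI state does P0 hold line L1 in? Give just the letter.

step 1: P0: load  L0  ⟶  SI  (L0)  txn=BusRd  M[L0]=30
step 2: P1: store L0 := 44  ⟶  IM  (L0)  txn=BusRdX  M[L0]=30
step 3: P1: store L0 := 60  ⟶  IM  (L0)  txn=∅  M[L0]=30
step 4: P0: store L0 := 69  ⟶  MI  (L0)  txn=BusRdX+Flush  M[L0]=60
step 5: P0: load  L0  ⟶  MI  (L0)  txn=∅  M[L0]=60
step 6: P0: load  L0  ⟶  MI  (L0)  txn=∅  M[L0]=60
step 7: P1: load  L1  ⟶  IS  (L1)  txn=BusRd  M[L1]=10
step 8: P1: load  L0  ⟶  SS  (L0)  txn=BusRd+Flush  M[L0]=69
step 9: P0: store L0 := 32  ⟶  MI  (L0)  txn=BusRdX  M[L0]=69
step 10: P0: load  L0  ⟶  MI  (L0)  txn=∅  M[L0]=69
step 11: P1: load  L0  ⟶  SS  (L0)  txn=BusRd+Flush  M[L0]=32
step 12: P1: store L0 := 48  ⟶  IM  (L0)  txn=BusRdX  M[L0]=32
step 13: P0: load  L0  ⟶  SS  (L0)  txn=BusRd+Flush  M[L0]=48
step 14: P1: store L0 := 59  ⟶  IM  (L0)  txn=BusRdX  M[L0]=48
step 15: P0: load  L0  ⟶  SS  (L0)  txn=BusRd+Flush  M[L0]=59
step 16: P1: load  L0  ⟶  SS  (L0)  txn=∅  M[L0]=59
step 17: P0: load  L0  ⟶  SS  (L0)  txn=∅  M[L0]=59
step 18: P0: store L0 := 51  ⟶  MI  (L0)  txn=BusRdX  M[L0]=59
step 19: P1: load  L1  ⟶  IS  (L1)  txn=∅  M[L1]=10
step 20: P1: load  L0  ⟶  SS  (L0)  txn=BusRd+Flush  M[L0]=51
step 21: P0: store L0 := 79  ⟶  MI  (L0)  txn=BusRdX  M[L0]=51
step 22: P1: store L0 := 91  ⟶  IM  (L0)  txn=BusRdX+Flush  M[L0]=79
step 23: P0: load  L0  ⟶  SS  (L0)  txn=BusRd+Flush  M[L0]=91
step 24: P0: load  L1  ⟶  SS  (L1)  txn=BusRd  M[L1]=10
step 25: P1: store L0 := 87  ⟶  IM  (L0)  txn=BusRdX  M[L0]=91
step 26: P1: store L0 := 85  ⟶  IM  (L0)  txn=∅  M[L0]=91
step 27: P0: load  L0  ⟶  SS  (L0)  txn=BusRd+Flush  M[L0]=85

state = S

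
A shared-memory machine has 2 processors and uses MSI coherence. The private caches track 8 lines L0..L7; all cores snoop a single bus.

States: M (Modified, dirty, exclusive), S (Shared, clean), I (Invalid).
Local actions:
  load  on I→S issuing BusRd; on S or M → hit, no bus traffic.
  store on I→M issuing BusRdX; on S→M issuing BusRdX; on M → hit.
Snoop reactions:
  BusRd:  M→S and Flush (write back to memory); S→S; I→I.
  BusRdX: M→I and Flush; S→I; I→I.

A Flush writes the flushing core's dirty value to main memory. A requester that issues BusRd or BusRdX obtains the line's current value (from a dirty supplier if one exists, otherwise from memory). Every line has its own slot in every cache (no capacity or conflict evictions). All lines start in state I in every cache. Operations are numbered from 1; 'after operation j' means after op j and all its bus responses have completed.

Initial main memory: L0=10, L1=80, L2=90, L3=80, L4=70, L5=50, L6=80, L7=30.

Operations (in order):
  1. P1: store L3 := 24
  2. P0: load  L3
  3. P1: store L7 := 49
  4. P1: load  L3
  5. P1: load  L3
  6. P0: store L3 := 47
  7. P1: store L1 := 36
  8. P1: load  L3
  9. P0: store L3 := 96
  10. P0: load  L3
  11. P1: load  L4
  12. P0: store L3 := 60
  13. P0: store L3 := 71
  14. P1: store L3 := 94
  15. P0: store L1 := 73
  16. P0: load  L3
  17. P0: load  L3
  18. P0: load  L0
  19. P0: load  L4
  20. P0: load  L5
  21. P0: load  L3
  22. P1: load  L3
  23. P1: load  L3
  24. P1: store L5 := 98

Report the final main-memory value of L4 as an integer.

[1] P1: store L3 := 24 | P0:I, P1:M(24) | bus: BusRdX
[2] P0: load  L3 | P0:S(24), P1:S(24) | bus: BusRd,Flush
[3] P1: store L7 := 49 | P0:I, P1:M(49) | bus: BusRdX
[4] P1: load  L3 | P0:S(24), P1:S(24) | bus: none
[5] P1: load  L3 | P0:S(24), P1:S(24) | bus: none
[6] P0: store L3 := 47 | P0:M(47), P1:I | bus: BusRdX
[7] P1: store L1 := 36 | P0:I, P1:M(36) | bus: BusRdX
[8] P1: load  L3 | P0:S(47), P1:S(47) | bus: BusRd,Flush
[9] P0: store L3 := 96 | P0:M(96), P1:I | bus: BusRdX
[10] P0: load  L3 | P0:M(96), P1:I | bus: none
[11] P1: load  L4 | P0:I, P1:S(70) | bus: BusRd
[12] P0: store L3 := 60 | P0:M(60), P1:I | bus: none
[13] P0: store L3 := 71 | P0:M(71), P1:I | bus: none
[14] P1: store L3 := 94 | P0:I, P1:M(94) | bus: BusRdX,Flush
[15] P0: store L1 := 73 | P0:M(73), P1:I | bus: BusRdX,Flush
[16] P0: load  L3 | P0:S(94), P1:S(94) | bus: BusRd,Flush
[17] P0: load  L3 | P0:S(94), P1:S(94) | bus: none
[18] P0: load  L0 | P0:S(10), P1:I | bus: BusRd
[19] P0: load  L4 | P0:S(70), P1:S(70) | bus: BusRd
[20] P0: load  L5 | P0:S(50), P1:I | bus: BusRd
[21] P0: load  L3 | P0:S(94), P1:S(94) | bus: none
[22] P1: load  L3 | P0:S(94), P1:S(94) | bus: none
[23] P1: load  L3 | P0:S(94), P1:S(94) | bus: none
[24] P1: store L5 := 98 | P0:I, P1:M(98) | bus: BusRdX

memory[L4] = 70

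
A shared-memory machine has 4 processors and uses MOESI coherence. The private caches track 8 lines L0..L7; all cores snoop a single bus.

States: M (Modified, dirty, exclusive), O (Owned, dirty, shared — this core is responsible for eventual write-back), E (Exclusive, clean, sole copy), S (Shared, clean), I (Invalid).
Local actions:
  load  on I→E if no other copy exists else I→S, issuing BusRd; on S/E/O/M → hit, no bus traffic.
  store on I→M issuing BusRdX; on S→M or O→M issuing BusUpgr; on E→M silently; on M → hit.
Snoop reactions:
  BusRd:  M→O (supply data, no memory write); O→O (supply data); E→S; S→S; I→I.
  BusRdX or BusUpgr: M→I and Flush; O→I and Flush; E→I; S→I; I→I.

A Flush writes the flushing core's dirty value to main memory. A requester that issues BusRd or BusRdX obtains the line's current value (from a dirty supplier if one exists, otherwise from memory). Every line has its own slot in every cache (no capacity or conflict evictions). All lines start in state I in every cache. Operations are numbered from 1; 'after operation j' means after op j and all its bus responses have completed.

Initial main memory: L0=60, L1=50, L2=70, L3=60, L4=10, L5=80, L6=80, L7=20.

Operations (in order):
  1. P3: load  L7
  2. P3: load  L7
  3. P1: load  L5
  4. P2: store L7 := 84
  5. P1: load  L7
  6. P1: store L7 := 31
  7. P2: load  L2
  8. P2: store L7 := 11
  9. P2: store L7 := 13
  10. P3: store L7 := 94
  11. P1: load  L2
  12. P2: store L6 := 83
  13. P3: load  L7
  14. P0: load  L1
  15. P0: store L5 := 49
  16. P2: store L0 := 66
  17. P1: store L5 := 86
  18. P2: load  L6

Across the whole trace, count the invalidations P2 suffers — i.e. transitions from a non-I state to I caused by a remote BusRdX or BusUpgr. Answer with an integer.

[1] P3: load  L7 | P0:I, P1:I, P2:I, P3:E(20) | bus: BusRd
[2] P3: load  L7 | P0:I, P1:I, P2:I, P3:E(20) | bus: none
[3] P1: load  L5 | P0:I, P1:E(80), P2:I, P3:I | bus: BusRd
[4] P2: store L7 := 84 | P0:I, P1:I, P2:M(84), P3:I | bus: BusRdX
[5] P1: load  L7 | P0:I, P1:S(84), P2:O(84), P3:I | bus: BusRd
[6] P1: store L7 := 31 | P0:I, P1:M(31), P2:I, P3:I | bus: BusUpgr,Flush
[7] P2: load  L2 | P0:I, P1:I, P2:E(70), P3:I | bus: BusRd
[8] P2: store L7 := 11 | P0:I, P1:I, P2:M(11), P3:I | bus: BusRdX,Flush
[9] P2: store L7 := 13 | P0:I, P1:I, P2:M(13), P3:I | bus: none
[10] P3: store L7 := 94 | P0:I, P1:I, P2:I, P3:M(94) | bus: BusRdX,Flush
[11] P1: load  L2 | P0:I, P1:S(70), P2:S(70), P3:I | bus: BusRd
[12] P2: store L6 := 83 | P0:I, P1:I, P2:M(83), P3:I | bus: BusRdX
[13] P3: load  L7 | P0:I, P1:I, P2:I, P3:M(94) | bus: none
[14] P0: load  L1 | P0:E(50), P1:I, P2:I, P3:I | bus: BusRd
[15] P0: store L5 := 49 | P0:M(49), P1:I, P2:I, P3:I | bus: BusRdX
[16] P2: store L0 := 66 | P0:I, P1:I, P2:M(66), P3:I | bus: BusRdX
[17] P1: store L5 := 86 | P0:I, P1:M(86), P2:I, P3:I | bus: BusRdX,Flush
[18] P2: load  L6 | P0:I, P1:I, P2:M(83), P3:I | bus: none

invalidations = 2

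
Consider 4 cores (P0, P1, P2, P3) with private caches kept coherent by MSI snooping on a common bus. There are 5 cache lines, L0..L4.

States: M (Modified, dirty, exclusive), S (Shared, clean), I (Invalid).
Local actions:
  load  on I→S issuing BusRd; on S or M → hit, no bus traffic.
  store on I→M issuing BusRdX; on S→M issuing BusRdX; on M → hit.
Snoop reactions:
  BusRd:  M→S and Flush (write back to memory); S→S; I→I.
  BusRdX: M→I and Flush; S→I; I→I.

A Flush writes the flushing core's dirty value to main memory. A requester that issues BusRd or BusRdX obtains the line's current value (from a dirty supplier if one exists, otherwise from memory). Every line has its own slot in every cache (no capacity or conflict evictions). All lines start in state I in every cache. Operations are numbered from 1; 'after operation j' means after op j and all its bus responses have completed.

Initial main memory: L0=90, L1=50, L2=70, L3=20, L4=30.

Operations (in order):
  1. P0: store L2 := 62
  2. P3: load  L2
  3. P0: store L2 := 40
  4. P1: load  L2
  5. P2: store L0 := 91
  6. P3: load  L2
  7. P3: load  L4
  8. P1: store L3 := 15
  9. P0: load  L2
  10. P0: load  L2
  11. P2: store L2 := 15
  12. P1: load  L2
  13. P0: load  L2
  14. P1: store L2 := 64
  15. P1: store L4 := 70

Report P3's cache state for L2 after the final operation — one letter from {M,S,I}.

step 1: P0: store L2 := 62  ⟶  MIII  (L2)  txn=BusRdX  M[L2]=70
step 2: P3: load  L2  ⟶  SIIS  (L2)  txn=BusRd+Flush  M[L2]=62
step 3: P0: store L2 := 40  ⟶  MIII  (L2)  txn=BusRdX  M[L2]=62
step 4: P1: load  L2  ⟶  SSII  (L2)  txn=BusRd+Flush  M[L2]=40
step 5: P2: store L0 := 91  ⟶  IIMI  (L0)  txn=BusRdX  M[L0]=90
step 6: P3: load  L2  ⟶  SSIS  (L2)  txn=BusRd  M[L2]=40
step 7: P3: load  L4  ⟶  IIIS  (L4)  txn=BusRd  M[L4]=30
step 8: P1: store L3 := 15  ⟶  IMII  (L3)  txn=BusRdX  M[L3]=20
step 9: P0: load  L2  ⟶  SSIS  (L2)  txn=∅  M[L2]=40
step 10: P0: load  L2  ⟶  SSIS  (L2)  txn=∅  M[L2]=40
step 11: P2: store L2 := 15  ⟶  IIMI  (L2)  txn=BusRdX  M[L2]=40
step 12: P1: load  L2  ⟶  ISSI  (L2)  txn=BusRd+Flush  M[L2]=15
step 13: P0: load  L2  ⟶  SSSI  (L2)  txn=BusRd  M[L2]=15
step 14: P1: store L2 := 64  ⟶  IMII  (L2)  txn=BusRdX  M[L2]=15
step 15: P1: store L4 := 70  ⟶  IMII  (L4)  txn=BusRdX  M[L4]=30

state = I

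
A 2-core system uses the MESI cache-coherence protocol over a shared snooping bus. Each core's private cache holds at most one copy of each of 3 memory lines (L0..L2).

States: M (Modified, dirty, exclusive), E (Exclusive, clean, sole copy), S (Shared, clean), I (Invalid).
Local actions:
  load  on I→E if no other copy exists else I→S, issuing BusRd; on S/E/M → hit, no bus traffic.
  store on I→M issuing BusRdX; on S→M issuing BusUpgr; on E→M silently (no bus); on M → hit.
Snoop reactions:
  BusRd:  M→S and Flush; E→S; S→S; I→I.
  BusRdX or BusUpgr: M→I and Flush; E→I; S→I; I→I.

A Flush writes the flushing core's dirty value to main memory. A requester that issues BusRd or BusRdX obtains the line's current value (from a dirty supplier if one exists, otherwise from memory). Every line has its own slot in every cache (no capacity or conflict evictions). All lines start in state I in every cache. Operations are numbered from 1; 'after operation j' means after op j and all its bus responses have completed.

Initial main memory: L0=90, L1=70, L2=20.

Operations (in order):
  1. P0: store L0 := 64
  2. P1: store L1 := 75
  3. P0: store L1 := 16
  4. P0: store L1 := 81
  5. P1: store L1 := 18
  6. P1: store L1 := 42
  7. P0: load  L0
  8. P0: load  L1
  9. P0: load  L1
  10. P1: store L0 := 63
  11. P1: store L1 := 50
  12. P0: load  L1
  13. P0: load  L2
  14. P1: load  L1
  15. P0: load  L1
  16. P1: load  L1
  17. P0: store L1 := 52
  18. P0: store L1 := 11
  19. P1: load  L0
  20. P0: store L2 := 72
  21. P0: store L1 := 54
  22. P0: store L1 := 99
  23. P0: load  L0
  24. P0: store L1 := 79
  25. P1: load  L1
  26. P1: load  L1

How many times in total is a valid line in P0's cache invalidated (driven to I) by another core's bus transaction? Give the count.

[1] P0: store L0 := 64 | P0:M(64), P1:I | bus: BusRdX
[2] P1: store L1 := 75 | P0:I, P1:M(75) | bus: BusRdX
[3] P0: store L1 := 16 | P0:M(16), P1:I | bus: BusRdX,Flush
[4] P0: store L1 := 81 | P0:M(81), P1:I | bus: none
[5] P1: store L1 := 18 | P0:I, P1:M(18) | bus: BusRdX,Flush
[6] P1: store L1 := 42 | P0:I, P1:M(42) | bus: none
[7] P0: load  L0 | P0:M(64), P1:I | bus: none
[8] P0: load  L1 | P0:S(42), P1:S(42) | bus: BusRd,Flush
[9] P0: load  L1 | P0:S(42), P1:S(42) | bus: none
[10] P1: store L0 := 63 | P0:I, P1:M(63) | bus: BusRdX,Flush
[11] P1: store L1 := 50 | P0:I, P1:M(50) | bus: BusUpgr
[12] P0: load  L1 | P0:S(50), P1:S(50) | bus: BusRd,Flush
[13] P0: load  L2 | P0:E(20), P1:I | bus: BusRd
[14] P1: load  L1 | P0:S(50), P1:S(50) | bus: none
[15] P0: load  L1 | P0:S(50), P1:S(50) | bus: none
[16] P1: load  L1 | P0:S(50), P1:S(50) | bus: none
[17] P0: store L1 := 52 | P0:M(52), P1:I | bus: BusUpgr
[18] P0: store L1 := 11 | P0:M(11), P1:I | bus: none
[19] P1: load  L0 | P0:I, P1:M(63) | bus: none
[20] P0: store L2 := 72 | P0:M(72), P1:I | bus: none
[21] P0: store L1 := 54 | P0:M(54), P1:I | bus: none
[22] P0: store L1 := 99 | P0:M(99), P1:I | bus: none
[23] P0: load  L0 | P0:S(63), P1:S(63) | bus: BusRd,Flush
[24] P0: store L1 := 79 | P0:M(79), P1:I | bus: none
[25] P1: load  L1 | P0:S(79), P1:S(79) | bus: BusRd,Flush
[26] P1: load  L1 | P0:S(79), P1:S(79) | bus: none

invalidations = 3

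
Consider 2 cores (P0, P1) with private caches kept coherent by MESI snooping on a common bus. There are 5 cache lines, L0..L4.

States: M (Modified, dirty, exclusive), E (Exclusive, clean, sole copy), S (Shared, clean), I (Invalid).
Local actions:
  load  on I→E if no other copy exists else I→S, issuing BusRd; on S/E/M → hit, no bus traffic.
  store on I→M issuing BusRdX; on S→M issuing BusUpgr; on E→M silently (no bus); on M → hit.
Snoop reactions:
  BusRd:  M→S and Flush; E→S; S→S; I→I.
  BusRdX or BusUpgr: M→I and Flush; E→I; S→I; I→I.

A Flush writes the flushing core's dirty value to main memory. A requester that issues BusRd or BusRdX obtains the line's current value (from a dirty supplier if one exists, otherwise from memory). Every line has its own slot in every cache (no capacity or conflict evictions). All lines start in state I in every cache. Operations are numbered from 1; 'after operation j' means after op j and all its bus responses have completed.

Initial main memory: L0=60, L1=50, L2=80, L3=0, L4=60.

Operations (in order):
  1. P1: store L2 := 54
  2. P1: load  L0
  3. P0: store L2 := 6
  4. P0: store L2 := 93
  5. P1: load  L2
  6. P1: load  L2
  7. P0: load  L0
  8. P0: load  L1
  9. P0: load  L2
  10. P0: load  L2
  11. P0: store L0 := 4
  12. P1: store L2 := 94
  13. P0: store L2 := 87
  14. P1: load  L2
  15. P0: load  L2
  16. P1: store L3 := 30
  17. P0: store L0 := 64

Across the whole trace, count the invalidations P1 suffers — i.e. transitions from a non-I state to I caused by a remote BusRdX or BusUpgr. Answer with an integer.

invalidations = 3

step 1: P1: store L2 := 54  ⟶  IM  (L2)  txn=BusRdX  M[L2]=80
step 2: P1: load  L0  ⟶  IE  (L0)  txn=BusRd  M[L0]=60
step 3: P0: store L2 := 6  ⟶  MI  (L2)  txn=BusRdX+Flush  M[L2]=54
step 4: P0: store L2 := 93  ⟶  MI  (L2)  txn=∅  M[L2]=54
step 5: P1: load  L2  ⟶  SS  (L2)  txn=BusRd+Flush  M[L2]=93
step 6: P1: load  L2  ⟶  SS  (L2)  txn=∅  M[L2]=93
step 7: P0: load  L0  ⟶  SS  (L0)  txn=BusRd  M[L0]=60
step 8: P0: load  L1  ⟶  EI  (L1)  txn=BusRd  M[L1]=50
step 9: P0: load  L2  ⟶  SS  (L2)  txn=∅  M[L2]=93
step 10: P0: load  L2  ⟶  SS  (L2)  txn=∅  M[L2]=93
step 11: P0: store L0 := 4  ⟶  MI  (L0)  txn=BusUpgr  M[L0]=60
step 12: P1: store L2 := 94  ⟶  IM  (L2)  txn=BusUpgr  M[L2]=93
step 13: P0: store L2 := 87  ⟶  MI  (L2)  txn=BusRdX+Flush  M[L2]=94
step 14: P1: load  L2  ⟶  SS  (L2)  txn=BusRd+Flush  M[L2]=87
step 15: P0: load  L2  ⟶  SS  (L2)  txn=∅  M[L2]=87
step 16: P1: store L3 := 30  ⟶  IM  (L3)  txn=BusRdX  M[L3]=0
step 17: P0: store L0 := 64  ⟶  MI  (L0)  txn=∅  M[L0]=60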